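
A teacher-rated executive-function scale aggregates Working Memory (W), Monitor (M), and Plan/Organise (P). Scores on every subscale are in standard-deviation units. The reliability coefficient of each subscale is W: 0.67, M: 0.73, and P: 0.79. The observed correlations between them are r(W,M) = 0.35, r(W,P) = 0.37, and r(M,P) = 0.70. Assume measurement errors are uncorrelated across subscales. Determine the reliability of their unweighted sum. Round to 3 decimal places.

Var(W+M+P) = 3 + 2·[0.35 + 0.37 + 0.70] = 3 + 2.84 = 5.84.
With uncorrelated errors the cross-covariances are all true-score covariance, so they carry over unchanged; only the diagonal terms shrink to ρᵢσᵢ².
True-score variance = [0.67 + 0.73 + 0.79] + 2.84 = 2.19 + 2.84 = 5.03.
Reliability = 5.03 / 5.84 = 0.861.

0.861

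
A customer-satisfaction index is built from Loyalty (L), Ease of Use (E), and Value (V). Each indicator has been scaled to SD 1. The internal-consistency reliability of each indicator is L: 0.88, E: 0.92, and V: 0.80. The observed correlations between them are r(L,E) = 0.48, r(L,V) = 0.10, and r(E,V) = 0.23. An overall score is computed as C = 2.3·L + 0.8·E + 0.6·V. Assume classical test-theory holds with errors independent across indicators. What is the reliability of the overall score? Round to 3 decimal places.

Var(C) = 2.3² + 0.8² + 0.6² + 2·[1.84·0.48 + 1.38·0.10 + 0.48·0.23] = 6.29 + 2.2632 = 8.5532.
Because errors are independent across components, Cov(Tᵢ,Tⱼ) = Cov(Xᵢ,Xⱼ); the off-diagonal part of the true-score variance is the same as above.
True-score variance = [2.3²·0.88 + 0.8²·0.92 + 0.6²·0.80] + 2.2632 = 5.532 + 2.2632 = 7.7952.
Reliability = 7.7952 / 8.5532 = 0.911.

0.911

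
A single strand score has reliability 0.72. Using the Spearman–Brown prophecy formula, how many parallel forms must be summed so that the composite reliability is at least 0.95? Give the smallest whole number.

k ≥ ρ*(1−ρ₁)/(ρ₁(1−ρ*)) = 0.95·0.28 / (0.72·0.05) = 7.389.
Smallest integer k = 8.

8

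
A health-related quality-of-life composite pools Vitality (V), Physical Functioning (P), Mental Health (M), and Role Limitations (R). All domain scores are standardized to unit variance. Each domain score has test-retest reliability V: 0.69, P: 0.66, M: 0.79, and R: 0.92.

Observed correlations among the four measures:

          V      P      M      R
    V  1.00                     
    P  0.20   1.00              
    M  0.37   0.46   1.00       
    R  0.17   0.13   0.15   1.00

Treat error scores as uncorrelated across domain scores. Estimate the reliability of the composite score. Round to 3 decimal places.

Var(V+P+M+R) = 4 + 2·[0.20 + 0.37 + 0.17 + 0.46 + 0.13 + 0.15] = 4 + 2.96 = 6.96.
Under uncorrelated errors the observed covariances equal the true-score covariances, so only the own-variance terms attenuate.
True-score variance = [0.69 + 0.66 + 0.79 + 0.92] + 2.96 = 3.06 + 2.96 = 6.02.
Reliability = 6.02 / 6.96 = 0.865.

0.865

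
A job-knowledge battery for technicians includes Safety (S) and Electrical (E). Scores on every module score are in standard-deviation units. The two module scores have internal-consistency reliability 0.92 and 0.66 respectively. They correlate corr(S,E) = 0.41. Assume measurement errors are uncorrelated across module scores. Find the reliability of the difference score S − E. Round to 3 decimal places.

Var(S−E) = 1 + 1 − 2·0.41 = 2 − 0.82 = 1.18.
Under uncorrelated errors the observed covariances equal the true-score covariances, so only the own-variance terms attenuate.
True-score variance = [0.92 + 0.66] − 0.82 = 1.58 − 0.82 = 0.76.
Reliability = 0.76 / 1.18 = 0.644.

0.644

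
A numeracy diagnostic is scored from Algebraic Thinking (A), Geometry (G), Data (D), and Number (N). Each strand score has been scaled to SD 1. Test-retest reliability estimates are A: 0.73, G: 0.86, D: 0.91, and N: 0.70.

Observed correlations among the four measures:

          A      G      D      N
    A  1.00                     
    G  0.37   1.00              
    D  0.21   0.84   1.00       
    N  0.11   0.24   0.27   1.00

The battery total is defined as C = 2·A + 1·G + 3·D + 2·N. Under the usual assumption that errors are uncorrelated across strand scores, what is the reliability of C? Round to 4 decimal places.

0.8994

Var(C) = 2² + 1 + 3² + 2² + 2·[2·0.37 + 6·0.21 + 4·0.11 + 3·0.84 + 2·0.24 + 6·0.27] = 18 + 14.12 = 32.12.
Because errors are independent across components, Cov(Tᵢ,Tⱼ) = Cov(Xᵢ,Xⱼ); the off-diagonal part of the true-score variance is the same as above.
True-score variance = [2²·0.73 + 0.86 + 3²·0.91 + 2²·0.70] + 14.12 = 14.77 + 14.12 = 28.89.
Reliability = 28.89 / 32.12 = 0.8994.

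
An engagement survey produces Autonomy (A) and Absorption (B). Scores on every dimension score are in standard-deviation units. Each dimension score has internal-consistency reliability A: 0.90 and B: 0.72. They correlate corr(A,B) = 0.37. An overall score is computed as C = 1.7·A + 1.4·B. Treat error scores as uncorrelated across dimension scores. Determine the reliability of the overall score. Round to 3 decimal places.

Var(C) = 1.7² + 1.4² + 2·[2.38·0.37] = 4.85 + 1.7612 = 6.6112.
Under uncorrelated errors the observed covariances equal the true-score covariances, so only the own-variance terms attenuate.
True-score variance = [1.7²·0.90 + 1.4²·0.72] + 1.7612 = 4.0122 + 1.7612 = 5.7734.
Reliability = 5.7734 / 6.6112 = 0.873.

0.873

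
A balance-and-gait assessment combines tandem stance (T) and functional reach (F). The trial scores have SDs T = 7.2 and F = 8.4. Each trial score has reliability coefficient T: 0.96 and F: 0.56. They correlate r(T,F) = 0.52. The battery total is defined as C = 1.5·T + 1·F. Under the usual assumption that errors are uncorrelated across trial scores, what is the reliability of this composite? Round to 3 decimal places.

Var(C) = 1.5²·7.2² + 8.4² + 2·[1.5·7.2·8.4·0.52] = 187.2 + 94.3488 = 281.549.
With uncorrelated errors the cross-covariances are all true-score covariance, so they carry over unchanged; only the diagonal terms shrink to ρᵢσᵢ².
True-score variance = [1.5²·7.2²·0.96 + 8.4²·0.56] + 94.3488 = 151.488 + 94.3488 = 245.837.
Reliability = 245.837 / 281.549 = 0.873.

0.873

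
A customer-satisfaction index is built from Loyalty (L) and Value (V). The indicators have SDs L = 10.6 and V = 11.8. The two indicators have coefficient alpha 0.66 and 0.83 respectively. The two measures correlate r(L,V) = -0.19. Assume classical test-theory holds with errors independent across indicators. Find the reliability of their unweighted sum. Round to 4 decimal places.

0.6968

Var(L+V) = 10.6² + 11.8² + 2·[10.6·11.8·(-0.19)] = 251.6 − 47.5304 = 204.07.
Under uncorrelated errors the observed covariances equal the true-score covariances, so only the own-variance terms attenuate.
True-score variance = [10.6²·0.66 + 11.8²·0.83] − 47.5304 = 189.727 − 47.5304 = 142.196.
Reliability = 142.196 / 204.07 = 0.6968.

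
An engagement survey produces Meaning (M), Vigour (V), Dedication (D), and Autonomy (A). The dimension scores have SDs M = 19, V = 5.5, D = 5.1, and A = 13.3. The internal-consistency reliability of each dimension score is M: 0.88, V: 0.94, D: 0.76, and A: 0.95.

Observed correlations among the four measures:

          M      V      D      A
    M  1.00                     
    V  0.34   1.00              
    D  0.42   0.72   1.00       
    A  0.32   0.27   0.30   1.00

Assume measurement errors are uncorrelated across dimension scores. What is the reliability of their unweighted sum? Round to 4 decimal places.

Var(M+V+D+A) = 19² + 5.5² + 5.1² + 13.3² + 2·[19·5.5·0.34 + 19·5.1·0.42 + 19·13.3·0.32 + 5.5·5.1·0.72 + 5.5·13.3·0.27 + 5.1·13.3·0.30] = 594.15 + 434.775 = 1028.92.
Because errors are independent across components, Cov(Tᵢ,Tⱼ) = Cov(Xᵢ,Xⱼ); the off-diagonal part of the true-score variance is the same as above.
True-score variance = [19²·0.88 + 5.5²·0.94 + 5.1²·0.76 + 13.3²·0.95] + 434.775 = 533.928 + 434.775 = 968.703.
Reliability = 968.703 / 1028.92 = 0.9415.

0.9415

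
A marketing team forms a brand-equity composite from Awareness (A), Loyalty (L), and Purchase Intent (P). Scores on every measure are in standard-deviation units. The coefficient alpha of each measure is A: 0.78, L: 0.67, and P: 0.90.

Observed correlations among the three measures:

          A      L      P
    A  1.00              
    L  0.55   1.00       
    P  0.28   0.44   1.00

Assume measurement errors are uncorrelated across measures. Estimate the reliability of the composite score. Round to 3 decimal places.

0.883

Var(A+L+P) = 3 + 2·[0.55 + 0.28 + 0.44] = 3 + 2.54 = 5.54.
Because errors are independent across components, Cov(Tᵢ,Tⱼ) = Cov(Xᵢ,Xⱼ); the off-diagonal part of the true-score variance is the same as above.
True-score variance = [0.78 + 0.67 + 0.90] + 2.54 = 2.35 + 2.54 = 4.89.
Reliability = 4.89 / 5.54 = 0.883.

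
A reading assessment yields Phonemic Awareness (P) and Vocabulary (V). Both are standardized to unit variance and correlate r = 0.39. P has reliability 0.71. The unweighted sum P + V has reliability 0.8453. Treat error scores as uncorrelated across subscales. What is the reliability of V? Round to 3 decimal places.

0.860

Var(P+V) = 2 + 2·0.39 = 2.780.
True-score variance = ρ_P + ρ_V + 2·0.39, so 0.8453 = (0.71 + ρ_V + 0.78) / 2.780.
ρ_V = 0.8453·2.780 − 0.71 − 0.78 = 0.860.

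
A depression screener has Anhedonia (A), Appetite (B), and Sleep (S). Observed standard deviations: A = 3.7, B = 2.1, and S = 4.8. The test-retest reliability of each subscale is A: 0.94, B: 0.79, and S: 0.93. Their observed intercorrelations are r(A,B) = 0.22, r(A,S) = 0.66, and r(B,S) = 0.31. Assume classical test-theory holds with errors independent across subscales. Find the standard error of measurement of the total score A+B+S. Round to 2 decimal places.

1.83

Var(total) = 41.14 + 33.1116 = 74.2516.
True-score variance = 37.7797 + 33.1116 = 70.8913, so reliability = 0.9547.
Error variance = 74.2516 − 70.8913 = 3.3603; SEM = √3.3603 = 1.83.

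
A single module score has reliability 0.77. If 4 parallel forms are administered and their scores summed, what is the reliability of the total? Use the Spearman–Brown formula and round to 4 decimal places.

ρ_k = kρ / (1 + (k−1)ρ) = 4·0.77 / (1 + 3·0.77) = 3.080 / 3.310 = 0.9305.

0.9305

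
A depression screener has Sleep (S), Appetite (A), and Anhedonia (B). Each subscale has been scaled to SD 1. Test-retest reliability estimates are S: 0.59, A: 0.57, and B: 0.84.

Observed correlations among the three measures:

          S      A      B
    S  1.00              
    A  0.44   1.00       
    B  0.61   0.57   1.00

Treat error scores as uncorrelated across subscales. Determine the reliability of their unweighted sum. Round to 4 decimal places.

Var(S+A+B) = 3 + 2·[0.44 + 0.61 + 0.57] = 3 + 3.24 = 6.24.
Under uncorrelated errors the observed covariances equal the true-score covariances, so only the own-variance terms attenuate.
True-score variance = [0.59 + 0.57 + 0.84] + 3.24 = 2 + 3.24 = 5.24.
Reliability = 5.24 / 6.24 = 0.8397.

0.8397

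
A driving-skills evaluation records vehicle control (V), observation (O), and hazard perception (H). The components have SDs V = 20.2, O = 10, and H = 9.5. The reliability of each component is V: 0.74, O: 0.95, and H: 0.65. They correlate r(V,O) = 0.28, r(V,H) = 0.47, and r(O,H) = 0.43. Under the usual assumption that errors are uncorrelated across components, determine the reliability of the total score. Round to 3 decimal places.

Var(V+O+H) = 20.2² + 10² + 9.5² + 2·[20.2·10·0.28 + 20.2·9.5·0.47 + 10·9.5·0.43] = 598.29 + 375.206 = 973.496.
With uncorrelated errors the cross-covariances are all true-score covariance, so they carry over unchanged; only the diagonal terms shrink to ρᵢσᵢ².
True-score variance = [20.2²·0.74 + 10²·0.95 + 9.5²·0.65] + 375.206 = 455.612 + 375.206 = 830.818.
Reliability = 830.818 / 973.496 = 0.853.

0.853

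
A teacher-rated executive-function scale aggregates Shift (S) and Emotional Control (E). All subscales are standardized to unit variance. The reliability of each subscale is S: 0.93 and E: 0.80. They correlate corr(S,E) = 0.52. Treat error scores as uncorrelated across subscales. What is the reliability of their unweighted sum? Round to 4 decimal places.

Var(S+E) = 2 + 2·[0.52] = 2 + 1.04 = 3.04.
With uncorrelated errors the cross-covariances are all true-score covariance, so they carry over unchanged; only the diagonal terms shrink to ρᵢσᵢ².
True-score variance = [0.93 + 0.80] + 1.04 = 1.73 + 1.04 = 2.77.
Reliability = 2.77 / 3.04 = 0.9112.

0.9112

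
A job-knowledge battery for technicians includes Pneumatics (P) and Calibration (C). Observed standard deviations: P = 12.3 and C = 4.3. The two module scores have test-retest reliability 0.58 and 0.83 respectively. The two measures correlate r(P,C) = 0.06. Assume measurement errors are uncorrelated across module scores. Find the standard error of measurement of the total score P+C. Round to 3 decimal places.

Var(total) = 169.78 + 6.3468 = 176.127.
True-score variance = 103.095 + 6.3468 = 109.442, so reliability = 0.6214.
Error variance = 176.127 − 109.442 = 66.6851; SEM = √66.6851 = 8.166.

8.166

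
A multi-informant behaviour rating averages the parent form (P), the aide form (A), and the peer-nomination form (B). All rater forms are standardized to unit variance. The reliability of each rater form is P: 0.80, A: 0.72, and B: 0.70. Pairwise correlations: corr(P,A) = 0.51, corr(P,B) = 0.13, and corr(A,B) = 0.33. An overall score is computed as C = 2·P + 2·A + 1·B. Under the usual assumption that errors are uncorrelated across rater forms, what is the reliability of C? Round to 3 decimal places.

Var(C) = 2² + 2² + 1 + 2·[4·0.51 + 2·0.13 + 2·0.33] = 9 + 5.92 = 14.92.
Under uncorrelated errors the observed covariances equal the true-score covariances, so only the own-variance terms attenuate.
True-score variance = [2²·0.80 + 2²·0.72 + 0.70] + 5.92 = 6.78 + 5.92 = 12.7.
Reliability = 12.7 / 14.92 = 0.851.

0.851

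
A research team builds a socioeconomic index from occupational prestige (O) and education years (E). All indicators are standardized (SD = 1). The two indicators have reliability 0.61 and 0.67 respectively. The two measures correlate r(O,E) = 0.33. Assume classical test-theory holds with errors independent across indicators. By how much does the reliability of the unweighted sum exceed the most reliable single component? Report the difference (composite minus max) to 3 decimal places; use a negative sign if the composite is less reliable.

0.059

Var(sum) = 2 + 0.66 = 2.66; true-score variance = 1.28 + 0.66 = 1.94; composite reliability = 0.7293.
Max component reliability = 0.6700.
Difference = 0.7293 − 0.6700 = 0.059.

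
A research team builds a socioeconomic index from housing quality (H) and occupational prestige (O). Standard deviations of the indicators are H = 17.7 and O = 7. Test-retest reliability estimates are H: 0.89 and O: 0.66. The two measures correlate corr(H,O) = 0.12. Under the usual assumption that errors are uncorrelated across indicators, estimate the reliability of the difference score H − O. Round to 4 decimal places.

Var(H−O) = 17.7² + 7² − 2·17.7·7·0.12 = 362.29 − 29.736 = 332.554.
With uncorrelated errors the cross-covariances are all true-score covariance, so they carry over unchanged; only the diagonal terms shrink to ρᵢσᵢ².
True-score variance = [17.7²·0.89 + 7²·0.66] − 29.736 = 311.168 − 29.736 = 281.432.
Reliability = 281.432 / 332.554 = 0.8463.

0.8463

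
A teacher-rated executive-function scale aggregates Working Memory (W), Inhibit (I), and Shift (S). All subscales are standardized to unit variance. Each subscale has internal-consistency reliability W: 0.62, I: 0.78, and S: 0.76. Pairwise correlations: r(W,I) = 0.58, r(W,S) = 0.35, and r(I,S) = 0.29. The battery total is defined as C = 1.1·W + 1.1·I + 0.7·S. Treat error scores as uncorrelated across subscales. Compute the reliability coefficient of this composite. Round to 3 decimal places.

0.841

Var(C) = 1.1² + 1.1² + 0.7² + 2·[1.21·0.58 + 0.77·0.35 + 0.77·0.29] = 2.91 + 2.3892 = 5.2992.
With uncorrelated errors the cross-covariances are all true-score covariance, so they carry over unchanged; only the diagonal terms shrink to ρᵢσᵢ².
True-score variance = [1.1²·0.62 + 1.1²·0.78 + 0.7²·0.76] + 2.3892 = 2.0664 + 2.3892 = 4.4556.
Reliability = 4.4556 / 5.2992 = 0.841.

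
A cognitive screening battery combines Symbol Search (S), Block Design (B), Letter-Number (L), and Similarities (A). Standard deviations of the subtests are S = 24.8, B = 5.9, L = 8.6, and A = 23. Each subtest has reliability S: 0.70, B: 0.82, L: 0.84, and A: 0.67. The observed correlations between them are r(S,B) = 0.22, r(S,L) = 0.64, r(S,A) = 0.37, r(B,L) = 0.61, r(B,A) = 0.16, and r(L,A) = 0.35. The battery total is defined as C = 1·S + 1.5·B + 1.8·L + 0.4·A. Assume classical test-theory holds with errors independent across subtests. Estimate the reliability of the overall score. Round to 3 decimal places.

0.872

Var(C) = 24.8² + 1.5²·5.9² + 1.8²·8.6² + 0.4²·23² + 2·[1.5·24.8·5.9·0.22 + 1.8·24.8·8.6·0.64 + 0.4·24.8·23·0.37 + 2.7·5.9·8.6·0.61 + 0.6·5.9·23·0.16 + 0.72·8.6·23·0.35] = 1017.63 + 1049.69 = 2067.32.
Because errors are independent across components, Cov(Tᵢ,Tⱼ) = Cov(Xᵢ,Xⱼ); the off-diagonal part of the true-score variance is the same as above.
True-score variance = [24.8²·0.70 + 1.5²·5.9²·0.82 + 1.8²·8.6²·0.84 + 0.4²·23²·0.67] + 1049.69 = 752.751 + 1049.69 = 1802.44.
Reliability = 1802.44 / 2067.32 = 0.872.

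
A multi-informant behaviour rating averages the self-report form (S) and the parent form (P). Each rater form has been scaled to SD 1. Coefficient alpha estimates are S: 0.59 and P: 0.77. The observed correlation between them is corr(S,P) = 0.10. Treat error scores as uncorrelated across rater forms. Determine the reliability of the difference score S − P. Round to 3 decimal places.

0.644

Var(S−P) = 1 + 1 − 2·0.10 = 2 − 0.2 = 1.8.
Under uncorrelated errors the observed covariances equal the true-score covariances, so only the own-variance terms attenuate.
True-score variance = [0.59 + 0.77] − 0.2 = 1.36 − 0.2 = 1.16.
Reliability = 1.16 / 1.8 = 0.644.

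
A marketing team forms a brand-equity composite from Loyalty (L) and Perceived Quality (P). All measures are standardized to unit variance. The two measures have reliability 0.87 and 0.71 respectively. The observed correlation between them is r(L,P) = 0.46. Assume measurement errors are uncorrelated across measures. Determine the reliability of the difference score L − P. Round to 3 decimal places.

0.611

Var(L−P) = 1 + 1 − 2·0.46 = 2 − 0.92 = 1.08.
Because errors are independent across components, Cov(Tᵢ,Tⱼ) = Cov(Xᵢ,Xⱼ); the off-diagonal part of the true-score variance is the same as above.
True-score variance = [0.87 + 0.71] − 0.92 = 1.58 − 0.92 = 0.66.
Reliability = 0.66 / 1.08 = 0.611.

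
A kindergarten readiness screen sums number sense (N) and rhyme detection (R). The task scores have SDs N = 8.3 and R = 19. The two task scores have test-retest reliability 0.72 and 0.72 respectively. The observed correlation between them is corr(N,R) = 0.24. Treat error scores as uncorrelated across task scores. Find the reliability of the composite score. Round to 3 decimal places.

Var(N+R) = 8.3² + 19² + 2·[8.3·19·0.24] = 429.89 + 75.696 = 505.586.
With uncorrelated errors the cross-covariances are all true-score covariance, so they carry over unchanged; only the diagonal terms shrink to ρᵢσᵢ².
True-score variance = [8.3²·0.72 + 19²·0.72] + 75.696 = 309.521 + 75.696 = 385.217.
Reliability = 385.217 / 505.586 = 0.762.

0.762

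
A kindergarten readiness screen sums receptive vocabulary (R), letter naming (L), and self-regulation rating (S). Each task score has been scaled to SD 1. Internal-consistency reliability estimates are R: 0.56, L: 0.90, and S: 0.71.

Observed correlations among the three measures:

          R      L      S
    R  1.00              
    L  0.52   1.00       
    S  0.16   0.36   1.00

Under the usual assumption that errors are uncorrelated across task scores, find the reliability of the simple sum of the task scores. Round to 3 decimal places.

Var(R+L+S) = 3 + 2·[0.52 + 0.16 + 0.36] = 3 + 2.08 = 5.08.
Because errors are independent across components, Cov(Tᵢ,Tⱼ) = Cov(Xᵢ,Xⱼ); the off-diagonal part of the true-score variance is the same as above.
True-score variance = [0.56 + 0.90 + 0.71] + 2.08 = 2.17 + 2.08 = 4.25.
Reliability = 4.25 / 5.08 = 0.837.

0.837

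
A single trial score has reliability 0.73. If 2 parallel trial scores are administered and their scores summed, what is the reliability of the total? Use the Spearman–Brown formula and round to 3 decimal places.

ρ_k = kρ / (1 + (k−1)ρ) = 2·0.73 / (1 + 1·0.73) = 1.460 / 1.730 = 0.844.

0.844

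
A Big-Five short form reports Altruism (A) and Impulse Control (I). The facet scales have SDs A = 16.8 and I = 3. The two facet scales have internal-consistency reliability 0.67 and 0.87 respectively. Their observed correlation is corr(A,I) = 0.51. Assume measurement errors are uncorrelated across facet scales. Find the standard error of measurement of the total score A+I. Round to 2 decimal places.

9.71

Var(total) = 291.24 + 51.408 = 342.648.
True-score variance = 196.931 + 51.408 = 248.339, so reliability = 0.7248.
Error variance = 342.648 − 248.339 = 94.3092; SEM = √94.3092 = 9.71.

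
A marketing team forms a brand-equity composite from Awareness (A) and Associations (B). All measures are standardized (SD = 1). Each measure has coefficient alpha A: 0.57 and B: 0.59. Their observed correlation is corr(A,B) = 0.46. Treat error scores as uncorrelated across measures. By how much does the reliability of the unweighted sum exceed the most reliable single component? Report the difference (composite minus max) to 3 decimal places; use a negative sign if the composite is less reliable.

0.122

Var(sum) = 2 + 0.92 = 2.92; true-score variance = 1.16 + 0.92 = 2.08; composite reliability = 0.7123.
Max component reliability = 0.5900.
Difference = 0.7123 − 0.5900 = 0.122.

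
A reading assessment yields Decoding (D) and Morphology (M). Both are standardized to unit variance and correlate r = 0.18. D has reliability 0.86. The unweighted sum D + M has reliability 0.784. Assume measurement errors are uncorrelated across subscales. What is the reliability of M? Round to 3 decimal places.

0.630

Var(D+M) = 2 + 2·0.18 = 2.360.
True-score variance = ρ_D + ρ_M + 2·0.18, so 0.784 = (0.86 + ρ_M + 0.36) / 2.360.
ρ_M = 0.784·2.360 − 0.86 − 0.36 = 0.630.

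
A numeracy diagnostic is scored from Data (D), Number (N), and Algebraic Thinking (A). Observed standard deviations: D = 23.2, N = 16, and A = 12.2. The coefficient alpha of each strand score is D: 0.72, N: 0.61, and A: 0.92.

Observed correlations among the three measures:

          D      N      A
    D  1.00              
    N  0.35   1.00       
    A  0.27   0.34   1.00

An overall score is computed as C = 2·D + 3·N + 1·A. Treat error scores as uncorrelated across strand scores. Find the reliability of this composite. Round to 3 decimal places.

0.780

Var(C) = 2²·23.2² + 3²·16² + 12.2² + 2·[6·23.2·16·0.35 + 2·23.2·12.2·0.27 + 3·16·12.2·0.34] = 4605.8 + 2262.93 = 6868.73.
Because errors are independent across components, Cov(Tᵢ,Tⱼ) = Cov(Xᵢ,Xⱼ); the off-diagonal part of the true-score variance is the same as above.
True-score variance = [2²·23.2²·0.72 + 3²·16²·0.61 + 12.2²·0.92] + 2262.93 = 3092.5 + 2262.93 = 5355.44.
Reliability = 5355.44 / 6868.73 = 0.780.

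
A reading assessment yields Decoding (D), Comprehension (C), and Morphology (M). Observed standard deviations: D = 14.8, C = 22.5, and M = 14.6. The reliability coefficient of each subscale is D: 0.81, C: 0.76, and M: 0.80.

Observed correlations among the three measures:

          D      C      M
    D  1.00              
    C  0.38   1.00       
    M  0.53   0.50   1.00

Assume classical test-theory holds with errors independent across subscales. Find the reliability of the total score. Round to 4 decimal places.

0.8824

Var(D+C+M) = 14.8² + 22.5² + 14.6² + 2·[14.8·22.5·0.38 + 14.8·14.6·0.53 + 22.5·14.6·0.50] = 938.45 + 810.625 = 1749.07.
Because errors are independent across components, Cov(Tᵢ,Tⱼ) = Cov(Xᵢ,Xⱼ); the off-diagonal part of the true-score variance is the same as above.
True-score variance = [14.8²·0.81 + 22.5²·0.76 + 14.6²·0.80] + 810.625 = 732.7 + 810.625 = 1543.33.
Reliability = 1543.33 / 1749.07 = 0.8824.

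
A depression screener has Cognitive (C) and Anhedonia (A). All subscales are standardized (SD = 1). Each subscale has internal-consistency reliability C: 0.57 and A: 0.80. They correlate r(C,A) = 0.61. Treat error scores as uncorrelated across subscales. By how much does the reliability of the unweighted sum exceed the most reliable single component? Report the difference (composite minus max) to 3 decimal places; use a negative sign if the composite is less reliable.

0.004

Var(sum) = 2 + 1.22 = 3.22; true-score variance = 1.37 + 1.22 = 2.59; composite reliability = 0.8043.
Max component reliability = 0.8000.
Difference = 0.8043 − 0.8000 = 0.004.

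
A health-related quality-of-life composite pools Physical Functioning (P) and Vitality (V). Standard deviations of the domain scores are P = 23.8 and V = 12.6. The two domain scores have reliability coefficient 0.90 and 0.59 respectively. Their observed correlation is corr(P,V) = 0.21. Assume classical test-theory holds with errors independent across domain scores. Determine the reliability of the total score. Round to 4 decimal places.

Var(P+V) = 23.8² + 12.6² + 2·[23.8·12.6·0.21] = 725.2 + 125.95 = 851.15.
Under uncorrelated errors the observed covariances equal the true-score covariances, so only the own-variance terms attenuate.
True-score variance = [23.8²·0.90 + 12.6²·0.59] + 125.95 = 603.464 + 125.95 = 729.414.
Reliability = 729.414 / 851.15 = 0.8570.

0.8570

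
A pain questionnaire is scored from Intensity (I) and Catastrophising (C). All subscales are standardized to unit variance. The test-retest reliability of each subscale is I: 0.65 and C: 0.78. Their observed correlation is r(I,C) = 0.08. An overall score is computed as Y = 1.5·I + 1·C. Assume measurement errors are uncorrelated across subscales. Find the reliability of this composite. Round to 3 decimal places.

0.711

Var(Y) = 1.5² + 1 + 2·[1.5·0.08] = 3.25 + 0.24 = 3.49.
Under uncorrelated errors the observed covariances equal the true-score covariances, so only the own-variance terms attenuate.
True-score variance = [1.5²·0.65 + 0.78] + 0.24 = 2.2425 + 0.24 = 2.4825.
Reliability = 2.4825 / 3.49 = 0.711.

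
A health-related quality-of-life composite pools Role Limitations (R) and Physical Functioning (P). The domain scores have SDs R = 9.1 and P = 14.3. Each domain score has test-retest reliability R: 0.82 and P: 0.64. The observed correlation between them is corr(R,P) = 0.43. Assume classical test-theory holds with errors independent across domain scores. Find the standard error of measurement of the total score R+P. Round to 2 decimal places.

9.41

Var(total) = 287.3 + 111.912 = 399.212.
True-score variance = 198.778 + 111.912 = 310.69, so reliability = 0.7783.
Error variance = 399.212 − 310.69 = 88.5222; SEM = √88.5222 = 9.41.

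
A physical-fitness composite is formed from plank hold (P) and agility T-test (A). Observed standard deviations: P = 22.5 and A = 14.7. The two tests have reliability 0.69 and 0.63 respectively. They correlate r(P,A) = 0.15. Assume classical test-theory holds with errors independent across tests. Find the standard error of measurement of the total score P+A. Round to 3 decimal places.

Var(total) = 722.34 + 99.225 = 821.565.
True-score variance = 485.449 + 99.225 = 584.674, so reliability = 0.7117.
Error variance = 821.565 − 584.674 = 236.891; SEM = √236.891 = 15.391.

15.391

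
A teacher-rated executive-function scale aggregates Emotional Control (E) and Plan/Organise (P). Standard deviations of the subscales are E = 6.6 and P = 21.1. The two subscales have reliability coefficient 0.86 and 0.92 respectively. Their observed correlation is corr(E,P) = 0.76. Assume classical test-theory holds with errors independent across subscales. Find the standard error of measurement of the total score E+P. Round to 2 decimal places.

Var(total) = 488.77 + 211.675 = 700.445.
True-score variance = 447.055 + 211.675 = 658.73, so reliability = 0.9404.
Error variance = 700.445 − 658.73 = 41.7152; SEM = √41.7152 = 6.46.

6.46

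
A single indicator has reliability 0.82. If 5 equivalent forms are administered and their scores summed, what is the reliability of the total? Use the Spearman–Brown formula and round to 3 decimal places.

0.958

ρ_k = kρ / (1 + (k−1)ρ) = 5·0.82 / (1 + 4·0.82) = 4.100 / 4.280 = 0.958.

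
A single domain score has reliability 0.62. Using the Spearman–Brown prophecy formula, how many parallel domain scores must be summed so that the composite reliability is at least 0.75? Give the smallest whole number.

k ≥ ρ*(1−ρ₁)/(ρ₁(1−ρ*)) = 0.75·0.38 / (0.62·0.25) = 1.839.
Smallest integer k = 2.

2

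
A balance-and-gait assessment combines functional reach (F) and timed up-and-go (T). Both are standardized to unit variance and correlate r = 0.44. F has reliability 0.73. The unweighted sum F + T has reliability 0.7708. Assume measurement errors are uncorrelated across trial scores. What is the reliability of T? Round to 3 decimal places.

Var(F+T) = 2 + 2·0.44 = 2.880.
True-score variance = ρ_F + ρ_T + 2·0.44, so 0.7708 = (0.73 + ρ_T + 0.88) / 2.880.
ρ_T = 0.7708·2.880 − 0.73 − 0.88 = 0.610.

0.610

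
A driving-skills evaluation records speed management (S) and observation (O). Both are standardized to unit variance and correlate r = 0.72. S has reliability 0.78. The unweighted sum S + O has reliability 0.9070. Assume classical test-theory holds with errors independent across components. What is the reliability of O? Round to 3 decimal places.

Var(S+O) = 2 + 2·0.72 = 3.440.
True-score variance = ρ_S + ρ_O + 2·0.72, so 0.9070 = (0.78 + ρ_O + 1.44) / 3.440.
ρ_O = 0.9070·3.440 − 0.78 − 1.44 = 0.900.

0.900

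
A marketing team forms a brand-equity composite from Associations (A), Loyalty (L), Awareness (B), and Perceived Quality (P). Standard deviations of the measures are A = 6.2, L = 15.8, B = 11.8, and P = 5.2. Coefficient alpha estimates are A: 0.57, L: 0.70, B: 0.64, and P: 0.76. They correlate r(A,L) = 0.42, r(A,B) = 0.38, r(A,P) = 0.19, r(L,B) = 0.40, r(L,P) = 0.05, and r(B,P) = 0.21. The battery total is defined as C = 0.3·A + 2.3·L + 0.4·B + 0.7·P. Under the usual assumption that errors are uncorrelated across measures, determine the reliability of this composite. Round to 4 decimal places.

0.7418

Var(C) = 0.3²·6.2² + 2.3²·15.8² + 0.4²·11.8² + 0.7²·5.2² + 2·[0.69·6.2·15.8·0.42 + 0.12·6.2·11.8·0.38 + 0.21·6.2·5.2·0.19 + 0.92·15.8·11.8·0.40 + 1.61·15.8·5.2·0.05 + 0.28·11.8·5.2·0.21] = 1359.58 + 223.686 = 1583.27.
With uncorrelated errors the cross-covariances are all true-score covariance, so they carry over unchanged; only the diagonal terms shrink to ρᵢσᵢ².
True-score variance = [0.3²·6.2²·0.57 + 2.3²·15.8²·0.70 + 0.4²·11.8²·0.64 + 0.7²·5.2²·0.76] + 223.686 = 950.717 + 223.686 = 1174.4.
Reliability = 1174.4 / 1583.27 = 0.7418.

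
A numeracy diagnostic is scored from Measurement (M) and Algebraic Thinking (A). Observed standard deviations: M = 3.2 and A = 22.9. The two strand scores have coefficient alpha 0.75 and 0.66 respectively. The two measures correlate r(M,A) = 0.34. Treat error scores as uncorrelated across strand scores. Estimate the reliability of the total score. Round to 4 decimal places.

0.6906

Var(M+A) = 3.2² + 22.9² + 2·[3.2·22.9·0.34] = 534.65 + 49.8304 = 584.48.
Because errors are independent across components, Cov(Tᵢ,Tⱼ) = Cov(Xᵢ,Xⱼ); the off-diagonal part of the true-score variance is the same as above.
True-score variance = [3.2²·0.75 + 22.9²·0.66] + 49.8304 = 353.791 + 49.8304 = 403.621.
Reliability = 403.621 / 584.48 = 0.6906.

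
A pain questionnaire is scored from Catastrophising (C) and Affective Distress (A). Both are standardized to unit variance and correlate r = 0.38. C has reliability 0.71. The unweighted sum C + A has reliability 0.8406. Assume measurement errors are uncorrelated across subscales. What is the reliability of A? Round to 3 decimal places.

Var(C+A) = 2 + 2·0.38 = 2.760.
True-score variance = ρ_C + ρ_A + 2·0.38, so 0.8406 = (0.71 + ρ_A + 0.76) / 2.760.
ρ_A = 0.8406·2.760 − 0.71 − 0.76 = 0.850.

0.850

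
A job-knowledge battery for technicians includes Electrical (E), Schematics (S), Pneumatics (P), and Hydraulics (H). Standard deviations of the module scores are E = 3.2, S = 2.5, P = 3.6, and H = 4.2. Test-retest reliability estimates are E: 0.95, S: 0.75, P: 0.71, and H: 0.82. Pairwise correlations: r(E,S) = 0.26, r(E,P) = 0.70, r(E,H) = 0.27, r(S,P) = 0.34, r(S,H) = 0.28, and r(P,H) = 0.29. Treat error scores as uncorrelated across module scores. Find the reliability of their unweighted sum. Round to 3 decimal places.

Var(E+S+P+H) = 3.2² + 2.5² + 3.6² + 4.2² + 2·[3.2·2.5·0.26 + 3.2·3.6·0.70 + 3.2·4.2·0.27 + 2.5·3.6·0.34 + 2.5·4.2·0.28 + 3.6·4.2·0.29] = 47.09 + 48.3152 = 95.4052.
With uncorrelated errors the cross-covariances are all true-score covariance, so they carry over unchanged; only the diagonal terms shrink to ρᵢσᵢ².
True-score variance = [3.2²·0.95 + 2.5²·0.75 + 3.6²·0.71 + 4.2²·0.82] + 48.3152 = 38.0819 + 48.3152 = 86.3971.
Reliability = 86.3971 / 95.4052 = 0.906.

0.906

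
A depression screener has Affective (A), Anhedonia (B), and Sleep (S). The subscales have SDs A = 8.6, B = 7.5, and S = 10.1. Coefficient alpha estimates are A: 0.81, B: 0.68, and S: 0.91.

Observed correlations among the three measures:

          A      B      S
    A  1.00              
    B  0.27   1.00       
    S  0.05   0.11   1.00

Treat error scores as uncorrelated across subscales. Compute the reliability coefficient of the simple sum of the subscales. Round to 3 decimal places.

Var(A+B+S) = 8.6² + 7.5² + 10.1² + 2·[8.6·7.5·0.27 + 8.6·10.1·0.05 + 7.5·10.1·0.11] = 232.22 + 60.181 = 292.401.
Under uncorrelated errors the observed covariances equal the true-score covariances, so only the own-variance terms attenuate.
True-score variance = [8.6²·0.81 + 7.5²·0.68 + 10.1²·0.91] + 60.181 = 190.987 + 60.181 = 251.168.
Reliability = 251.168 / 292.401 = 0.859.

0.859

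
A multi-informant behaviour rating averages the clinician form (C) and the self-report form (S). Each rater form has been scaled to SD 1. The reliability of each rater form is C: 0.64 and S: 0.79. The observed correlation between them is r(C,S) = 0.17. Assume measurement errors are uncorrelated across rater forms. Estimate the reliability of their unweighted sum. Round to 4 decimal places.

0.7564

Var(C+S) = 2 + 2·[0.17] = 2 + 0.34 = 2.34.
Because errors are independent across components, Cov(Tᵢ,Tⱼ) = Cov(Xᵢ,Xⱼ); the off-diagonal part of the true-score variance is the same as above.
True-score variance = [0.64 + 0.79] + 0.34 = 1.43 + 0.34 = 1.77.
Reliability = 1.77 / 2.34 = 0.7564.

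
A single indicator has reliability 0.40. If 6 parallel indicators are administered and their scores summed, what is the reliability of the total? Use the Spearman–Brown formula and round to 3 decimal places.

ρ_k = kρ / (1 + (k−1)ρ) = 6·0.40 / (1 + 5·0.40) = 2.400 / 3.000 = 0.800.

0.800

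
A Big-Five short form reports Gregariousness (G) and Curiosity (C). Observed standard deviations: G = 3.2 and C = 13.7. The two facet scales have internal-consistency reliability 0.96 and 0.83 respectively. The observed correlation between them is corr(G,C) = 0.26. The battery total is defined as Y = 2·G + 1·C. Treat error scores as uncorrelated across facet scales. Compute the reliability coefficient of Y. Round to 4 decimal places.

0.8777

Var(Y) = 2²·3.2² + 13.7² + 2·[2·3.2·13.7·0.26] = 228.65 + 45.5936 = 274.244.
Because errors are independent across components, Cov(Tᵢ,Tⱼ) = Cov(Xᵢ,Xⱼ); the off-diagonal part of the true-score variance is the same as above.
True-score variance = [2²·3.2²·0.96 + 13.7²·0.83] + 45.5936 = 195.104 + 45.5936 = 240.698.
Reliability = 240.698 / 274.244 = 0.8777.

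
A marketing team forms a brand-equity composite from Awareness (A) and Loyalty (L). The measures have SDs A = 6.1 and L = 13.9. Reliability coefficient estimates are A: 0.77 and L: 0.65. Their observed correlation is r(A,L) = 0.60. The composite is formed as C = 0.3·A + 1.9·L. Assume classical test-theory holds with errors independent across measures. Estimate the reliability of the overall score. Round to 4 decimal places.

0.6773

Var(C) = 0.3²·6.1² + 1.9²·13.9² + 2·[0.57·6.1·13.9·0.60] = 700.837 + 57.9964 = 758.833.
Because errors are independent across components, Cov(Tᵢ,Tⱼ) = Cov(Xᵢ,Xⱼ); the off-diagonal part of the true-score variance is the same as above.
True-score variance = [0.3²·6.1²·0.77 + 1.9²·13.9²·0.65] + 57.9964 = 455.946 + 57.9964 = 513.942.
Reliability = 513.942 / 758.833 = 0.6773.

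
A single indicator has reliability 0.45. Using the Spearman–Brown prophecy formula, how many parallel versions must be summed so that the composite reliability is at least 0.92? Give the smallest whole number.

15

k ≥ ρ*(1−ρ₁)/(ρ₁(1−ρ*)) = 0.92·0.55 / (0.45·0.08) = 14.056.
Smallest integer k = 15.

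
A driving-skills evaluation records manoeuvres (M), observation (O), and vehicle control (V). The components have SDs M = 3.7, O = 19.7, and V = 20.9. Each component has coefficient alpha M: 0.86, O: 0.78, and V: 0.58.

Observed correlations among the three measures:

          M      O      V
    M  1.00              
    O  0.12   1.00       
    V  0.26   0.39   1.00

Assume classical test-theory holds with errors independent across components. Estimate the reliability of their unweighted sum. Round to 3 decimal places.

Var(M+O+V) = 3.7² + 19.7² + 20.9² + 2·[3.7·19.7·0.12 + 3.7·20.9·0.26 + 19.7·20.9·0.39] = 838.59 + 378.855 = 1217.44.
With uncorrelated errors the cross-covariances are all true-score covariance, so they carry over unchanged; only the diagonal terms shrink to ρᵢσᵢ².
True-score variance = [3.7²·0.86 + 19.7²·0.78 + 20.9²·0.58] + 378.855 = 567.833 + 378.855 = 946.688.
Reliability = 946.688 / 1217.44 = 0.778.

0.778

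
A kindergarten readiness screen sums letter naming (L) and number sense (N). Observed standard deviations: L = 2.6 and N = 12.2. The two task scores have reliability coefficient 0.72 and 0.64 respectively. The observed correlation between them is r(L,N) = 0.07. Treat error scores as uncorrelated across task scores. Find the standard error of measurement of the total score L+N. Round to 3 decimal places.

Var(total) = 155.6 + 4.4408 = 160.041.
True-score variance = 100.125 + 4.4408 = 104.566, so reliability = 0.6534.
Error variance = 160.041 − 104.566 = 55.4752; SEM = √55.4752 = 7.448.

7.448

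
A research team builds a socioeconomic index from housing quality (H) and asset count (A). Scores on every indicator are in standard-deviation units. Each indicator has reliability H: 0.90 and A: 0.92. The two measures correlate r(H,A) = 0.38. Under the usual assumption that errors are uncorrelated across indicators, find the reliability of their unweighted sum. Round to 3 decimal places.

0.935

Var(H+A) = 2 + 2·[0.38] = 2 + 0.76 = 2.76.
Because errors are independent across components, Cov(Tᵢ,Tⱼ) = Cov(Xᵢ,Xⱼ); the off-diagonal part of the true-score variance is the same as above.
True-score variance = [0.90 + 0.92] + 0.76 = 1.82 + 0.76 = 2.58.
Reliability = 2.58 / 2.76 = 0.935.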